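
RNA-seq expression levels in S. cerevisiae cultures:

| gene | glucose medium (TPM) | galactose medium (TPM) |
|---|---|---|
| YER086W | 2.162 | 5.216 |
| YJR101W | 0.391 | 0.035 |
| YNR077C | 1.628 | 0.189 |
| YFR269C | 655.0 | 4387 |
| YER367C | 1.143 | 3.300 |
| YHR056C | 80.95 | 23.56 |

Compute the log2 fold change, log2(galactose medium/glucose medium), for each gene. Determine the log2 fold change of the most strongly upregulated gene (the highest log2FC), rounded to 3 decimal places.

2.744

log2(5.216/2.162) = 1.271  (YER086W)
log2(0.035/0.391) = -3.482  (YJR101W)
log2(0.189/1.628) = -3.107  (YNR077C)
log2(4387/655.0) = 2.744  (YFR269C)
log2(3.300/1.143) = 1.530  (YER367C)
log2(23.56/80.95) = -1.781  (YHR056C)
YFR269C is most strongly upregulated.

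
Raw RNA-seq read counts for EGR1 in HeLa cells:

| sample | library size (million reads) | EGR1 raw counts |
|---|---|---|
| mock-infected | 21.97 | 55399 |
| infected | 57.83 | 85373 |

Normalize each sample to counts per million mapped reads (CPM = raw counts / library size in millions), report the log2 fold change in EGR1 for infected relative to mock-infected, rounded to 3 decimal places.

CPM(mock-infected) = 55399 / 21.97 = 2521.5749
CPM(infected) = 85373 / 57.83 = 1476.2753
Fold change = 1476.2753 / 2521.5749 = 0.58546
log2(0.58546) = -0.7724

-0.772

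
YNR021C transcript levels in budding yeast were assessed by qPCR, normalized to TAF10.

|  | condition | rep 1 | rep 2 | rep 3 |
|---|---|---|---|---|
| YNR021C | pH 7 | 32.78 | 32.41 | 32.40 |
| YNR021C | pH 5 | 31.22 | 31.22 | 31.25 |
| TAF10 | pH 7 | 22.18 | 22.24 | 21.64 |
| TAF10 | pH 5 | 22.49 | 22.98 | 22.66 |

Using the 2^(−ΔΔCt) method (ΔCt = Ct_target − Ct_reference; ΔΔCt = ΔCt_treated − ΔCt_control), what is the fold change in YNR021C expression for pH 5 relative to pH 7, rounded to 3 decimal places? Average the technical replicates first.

Mean Ct: YNR021C pH 7 32.530; YNR021C pH 5 31.230; TAF10 pH 7 22.020; TAF10 pH 5 22.710
ΔCt(pH 7) = 32.530 − 22.020 = 10.510
ΔCt(pH 5) = 31.230 − 22.710 = 8.520
ΔΔCt = 8.520 − 10.510 = -1.990
Fold change = 2^(−(-1.990)) = 2^1.990 = 3.9724

3.972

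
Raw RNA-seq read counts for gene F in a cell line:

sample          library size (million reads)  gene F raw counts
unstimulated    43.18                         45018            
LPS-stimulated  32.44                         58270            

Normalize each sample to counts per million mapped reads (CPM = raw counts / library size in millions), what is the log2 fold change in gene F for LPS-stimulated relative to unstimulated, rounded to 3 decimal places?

0.785

CPM(unstimulated) = 45018 / 43.18 = 1042.5660
CPM(LPS-stimulated) = 58270 / 32.44 = 1796.2392
Fold change = 1796.2392 / 1042.5660 = 1.72290
log2(1.72290) = 0.7848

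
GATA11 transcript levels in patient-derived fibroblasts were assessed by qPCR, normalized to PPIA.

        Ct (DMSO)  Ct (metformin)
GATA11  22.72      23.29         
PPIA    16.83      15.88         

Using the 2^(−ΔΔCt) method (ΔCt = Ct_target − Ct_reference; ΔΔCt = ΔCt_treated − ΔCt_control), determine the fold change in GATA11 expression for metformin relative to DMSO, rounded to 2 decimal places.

ΔCt(DMSO) = 22.720 − 16.830 = 5.890
ΔCt(metformin) = 23.290 − 15.880 = 7.410
ΔΔCt = 7.410 − 5.890 = 1.520
Fold change = 2^(−1.520) = 0.349

0.35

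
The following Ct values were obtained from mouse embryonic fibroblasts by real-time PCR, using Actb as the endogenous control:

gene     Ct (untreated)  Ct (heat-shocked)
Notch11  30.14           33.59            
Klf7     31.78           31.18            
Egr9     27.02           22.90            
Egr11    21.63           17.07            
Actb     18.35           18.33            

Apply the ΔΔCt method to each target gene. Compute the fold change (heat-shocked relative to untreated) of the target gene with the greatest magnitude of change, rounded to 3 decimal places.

Notch11: ΔΔCt = (33.59−18.33) − (30.14−18.35) = 15.26 − 11.79 = 3.47; fold change = 2^-3.47 = 0.090
Klf7: ΔΔCt = (31.18−18.33) − (31.78−18.35) = 12.85 − 13.43 = -0.58; fold change = 2^0.58 = 1.495
Egr9: ΔΔCt = (22.90−18.33) − (27.02−18.35) = 4.57 − 8.67 = -4.10; fold change = 2^4.10 = 17.148
Egr11: ΔΔCt = (17.07−18.33) − (21.63−18.35) = -1.26 − 3.28 = -4.54; fold change = 2^4.54 = 23.264
Egr11 has the largest |ΔΔCt| = 4.54.

23.264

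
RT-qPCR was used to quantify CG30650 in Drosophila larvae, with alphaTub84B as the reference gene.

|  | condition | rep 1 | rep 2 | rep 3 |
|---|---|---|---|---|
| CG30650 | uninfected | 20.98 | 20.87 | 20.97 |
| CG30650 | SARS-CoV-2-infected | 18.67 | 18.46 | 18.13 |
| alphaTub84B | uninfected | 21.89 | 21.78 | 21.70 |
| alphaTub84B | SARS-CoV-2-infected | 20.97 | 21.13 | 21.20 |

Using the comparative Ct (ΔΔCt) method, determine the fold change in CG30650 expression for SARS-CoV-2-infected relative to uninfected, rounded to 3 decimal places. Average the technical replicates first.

3.555

Mean Ct: CG30650 uninfected 20.940; CG30650 SARS-CoV-2-infected 18.420; alphaTub84B uninfected 21.790; alphaTub84B SARS-CoV-2-infected 21.100
ΔCt(uninfected) = 20.940 − 21.790 = -0.850
ΔCt(SARS-CoV-2-infected) = 18.420 − 21.100 = -2.680
ΔΔCt = -2.680 − (-0.850) = -1.830
Fold change = 2^(−(-1.830)) = 2^1.830 = 3.5554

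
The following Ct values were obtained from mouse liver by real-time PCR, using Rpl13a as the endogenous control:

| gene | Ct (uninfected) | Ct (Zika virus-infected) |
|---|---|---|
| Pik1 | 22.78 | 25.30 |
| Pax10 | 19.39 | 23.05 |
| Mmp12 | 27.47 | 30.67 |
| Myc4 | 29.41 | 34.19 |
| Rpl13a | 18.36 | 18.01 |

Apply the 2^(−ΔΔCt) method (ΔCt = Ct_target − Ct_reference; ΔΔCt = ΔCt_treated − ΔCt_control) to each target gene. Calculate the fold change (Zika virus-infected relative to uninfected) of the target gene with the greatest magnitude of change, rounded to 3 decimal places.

0.029

Pik1: ΔΔCt = (25.30−18.01) − (22.78−18.36) = 7.29 − 4.42 = 2.87; fold change = 2^-2.87 = 0.137
Pax10: ΔΔCt = (23.05−18.01) − (19.39−18.36) = 5.04 − 1.03 = 4.01; fold change = 2^-4.01 = 0.062
Mmp12: ΔΔCt = (30.67−18.01) − (27.47−18.36) = 12.66 − 9.11 = 3.55; fold change = 2^-3.55 = 0.085
Myc4: ΔΔCt = (34.19−18.01) − (29.41−18.36) = 16.18 − 11.05 = 5.13; fold change = 2^-5.13 = 0.029
Myc4 has the largest |ΔΔCt| = 5.13.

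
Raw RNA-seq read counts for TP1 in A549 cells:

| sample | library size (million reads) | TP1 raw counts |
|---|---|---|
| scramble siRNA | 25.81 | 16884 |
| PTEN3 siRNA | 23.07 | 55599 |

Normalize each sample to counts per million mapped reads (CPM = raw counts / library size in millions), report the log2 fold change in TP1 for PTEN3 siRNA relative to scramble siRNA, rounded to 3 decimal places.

CPM(scramble siRNA) = 16884 / 25.81 = 654.1651
CPM(PTEN3 siRNA) = 55599 / 23.07 = 2410.0130
Fold change = 2410.0130 / 654.1651 = 3.68411
log2(3.68411) = 1.8813

1.881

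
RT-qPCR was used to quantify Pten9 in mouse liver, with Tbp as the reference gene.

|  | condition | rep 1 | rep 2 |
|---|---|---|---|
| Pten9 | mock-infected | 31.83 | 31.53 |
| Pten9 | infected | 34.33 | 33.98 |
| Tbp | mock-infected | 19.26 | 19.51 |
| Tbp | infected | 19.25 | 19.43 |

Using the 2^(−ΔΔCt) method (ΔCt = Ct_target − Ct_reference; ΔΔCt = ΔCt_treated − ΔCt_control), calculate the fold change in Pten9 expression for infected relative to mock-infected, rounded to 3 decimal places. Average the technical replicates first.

0.174

Mean Ct: Pten9 mock-infected 31.680; Pten9 infected 34.155; Tbp mock-infected 19.385; Tbp infected 19.340
ΔCt(mock-infected) = 31.680 − 19.385 = 12.295
ΔCt(infected) = 34.155 − 19.340 = 14.815
ΔΔCt = 14.815 − 12.295 = 2.520
Fold change = 2^(−2.520) = 0.1743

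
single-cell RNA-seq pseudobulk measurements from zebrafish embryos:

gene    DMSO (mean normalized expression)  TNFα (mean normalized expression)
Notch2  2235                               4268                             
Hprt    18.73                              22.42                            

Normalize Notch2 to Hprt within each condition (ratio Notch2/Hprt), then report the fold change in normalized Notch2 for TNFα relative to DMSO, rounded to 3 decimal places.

Notch2/Hprt (DMSO) = 2235 / 18.73 = 119.33
Notch2/Hprt (TNFα) = 4268 / 22.42 = 190.37
Fold change = 190.37 / 119.33 = 1.5953

1.595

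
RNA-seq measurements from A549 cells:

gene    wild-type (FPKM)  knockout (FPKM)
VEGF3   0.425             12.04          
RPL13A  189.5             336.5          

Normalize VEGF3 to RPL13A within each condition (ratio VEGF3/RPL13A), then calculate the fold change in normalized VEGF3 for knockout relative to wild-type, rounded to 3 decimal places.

VEGF3/RPL13A (wild-type) = 0.425 / 189.5 = 0.0022427
VEGF3/RPL13A (knockout) = 12.04 / 336.5 = 0.03578
Fold change = 0.03578 / 0.0022427 = 15.9537

15.954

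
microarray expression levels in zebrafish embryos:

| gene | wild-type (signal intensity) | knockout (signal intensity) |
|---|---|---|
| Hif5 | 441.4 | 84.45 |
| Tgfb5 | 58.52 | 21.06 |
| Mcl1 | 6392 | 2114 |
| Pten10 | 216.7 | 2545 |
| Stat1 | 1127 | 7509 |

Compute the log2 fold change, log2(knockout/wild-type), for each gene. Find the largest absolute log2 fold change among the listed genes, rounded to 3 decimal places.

3.554

log2(84.45/441.4) = -2.386  (Hif5)
log2(21.06/58.52) = -1.474  (Tgfb5)
log2(2114/6392) = -1.596  (Mcl1)
log2(2545/216.7) = 3.554  (Pten10)
log2(7509/1127) = 2.736  (Stat1)
The largest magnitude belongs to Pten10.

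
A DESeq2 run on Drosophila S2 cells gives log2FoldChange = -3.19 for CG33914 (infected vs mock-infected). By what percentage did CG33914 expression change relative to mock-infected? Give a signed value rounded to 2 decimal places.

Fold change = 2^(-3.19) = 0.1096
Percent change = (FC − 1) × 100% = (0.1096 − 1) × 100 = -89.04%

-89.04%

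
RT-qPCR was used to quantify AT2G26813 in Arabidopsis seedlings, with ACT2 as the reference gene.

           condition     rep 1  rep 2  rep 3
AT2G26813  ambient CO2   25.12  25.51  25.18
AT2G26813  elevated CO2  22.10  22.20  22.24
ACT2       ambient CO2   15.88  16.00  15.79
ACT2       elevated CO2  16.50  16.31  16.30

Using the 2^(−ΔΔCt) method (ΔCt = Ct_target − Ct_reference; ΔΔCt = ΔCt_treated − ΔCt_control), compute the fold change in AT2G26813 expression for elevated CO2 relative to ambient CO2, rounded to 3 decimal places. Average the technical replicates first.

Mean Ct: AT2G26813 ambient CO2 25.270; AT2G26813 elevated CO2 22.180; ACT2 ambient CO2 15.890; ACT2 elevated CO2 16.370
ΔCt(ambient CO2) = 25.270 − 15.890 = 9.380
ΔCt(elevated CO2) = 22.180 − 16.370 = 5.810
ΔΔCt = 5.810 − 9.380 = -3.570
Fold change = 2^(−(-3.570)) = 2^3.570 = 11.8762

11.876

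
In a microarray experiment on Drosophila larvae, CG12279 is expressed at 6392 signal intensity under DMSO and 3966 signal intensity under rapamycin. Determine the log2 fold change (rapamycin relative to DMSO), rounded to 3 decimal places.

-0.689

Fold change = 3966 / 6392 = 0.6205
log2(0.6205) = -0.6886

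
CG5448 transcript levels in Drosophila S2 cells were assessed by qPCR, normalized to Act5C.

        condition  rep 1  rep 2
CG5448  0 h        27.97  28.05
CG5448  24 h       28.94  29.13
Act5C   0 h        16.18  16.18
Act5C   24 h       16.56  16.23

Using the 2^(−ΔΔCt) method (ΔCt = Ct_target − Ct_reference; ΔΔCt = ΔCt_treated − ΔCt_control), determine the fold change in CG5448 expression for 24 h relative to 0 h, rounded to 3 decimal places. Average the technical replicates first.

0.570

Mean Ct: CG5448 0 h 28.010; CG5448 24 h 29.035; Act5C 0 h 16.180; Act5C 24 h 16.395
ΔCt(0 h) = 28.010 − 16.180 = 11.830
ΔCt(24 h) = 29.035 − 16.395 = 12.640
ΔΔCt = 12.640 − 11.830 = 0.810
Fold change = 2^(−0.810) = 0.5704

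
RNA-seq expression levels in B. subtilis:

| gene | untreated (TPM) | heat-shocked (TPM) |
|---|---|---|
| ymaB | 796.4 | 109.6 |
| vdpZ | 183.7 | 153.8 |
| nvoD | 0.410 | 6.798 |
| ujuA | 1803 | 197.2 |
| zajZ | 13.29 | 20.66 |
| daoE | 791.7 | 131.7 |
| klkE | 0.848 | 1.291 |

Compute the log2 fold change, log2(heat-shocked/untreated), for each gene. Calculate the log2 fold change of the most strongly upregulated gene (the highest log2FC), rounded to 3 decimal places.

log2(109.6/796.4) = -2.861  (ymaB)
log2(153.8/183.7) = -0.256  (vdpZ)
log2(6.798/0.410) = 4.051  (nvoD)
log2(197.2/1803) = -3.193  (ujuA)
log2(20.66/13.29) = 0.636  (zajZ)
log2(131.7/791.7) = -2.588  (daoE)
log2(1.291/0.848) = 0.606  (klkE)
nvoD is most strongly upregulated.

4.051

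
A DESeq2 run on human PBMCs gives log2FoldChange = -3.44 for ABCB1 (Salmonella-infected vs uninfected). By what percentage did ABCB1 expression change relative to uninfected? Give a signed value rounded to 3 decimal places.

Fold change = 2^(-3.44) = 0.0921
Percent change = (FC − 1) × 100% = (0.0921 − 1) × 100 = -90.786%

-90.786%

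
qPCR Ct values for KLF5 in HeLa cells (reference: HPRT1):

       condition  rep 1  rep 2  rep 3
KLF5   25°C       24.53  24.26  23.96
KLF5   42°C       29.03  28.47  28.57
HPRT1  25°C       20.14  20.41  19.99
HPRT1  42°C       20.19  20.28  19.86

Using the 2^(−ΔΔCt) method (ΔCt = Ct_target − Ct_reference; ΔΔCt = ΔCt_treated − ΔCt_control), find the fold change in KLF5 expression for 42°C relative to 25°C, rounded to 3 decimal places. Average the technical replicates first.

Mean Ct: KLF5 25°C 24.250; KLF5 42°C 28.690; HPRT1 25°C 20.180; HPRT1 42°C 20.110
ΔCt(25°C) = 24.250 − 20.180 = 4.070
ΔCt(42°C) = 28.690 − 20.110 = 8.580
ΔΔCt = 8.580 − 4.070 = 4.510
Fold change = 2^(−4.510) = 0.0439

0.044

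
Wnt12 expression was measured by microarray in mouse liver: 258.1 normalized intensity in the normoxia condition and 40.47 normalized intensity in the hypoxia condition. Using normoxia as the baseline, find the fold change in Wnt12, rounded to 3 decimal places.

0.157

Fold change = 40.47 / 258.1 = 0.1568
Wnt12 is downregulated.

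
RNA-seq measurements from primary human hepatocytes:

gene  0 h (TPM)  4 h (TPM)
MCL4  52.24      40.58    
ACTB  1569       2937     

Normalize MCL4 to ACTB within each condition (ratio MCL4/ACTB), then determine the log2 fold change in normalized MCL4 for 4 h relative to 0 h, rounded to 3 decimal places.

-1.269

MCL4/ACTB (0 h) = 52.24 / 1569 = 0.033295
MCL4/ACTB (4 h) = 40.58 / 2937 = 0.013817
Fold change = 0.013817 / 0.033295 = 0.4150
log2(0.4150) = -1.2689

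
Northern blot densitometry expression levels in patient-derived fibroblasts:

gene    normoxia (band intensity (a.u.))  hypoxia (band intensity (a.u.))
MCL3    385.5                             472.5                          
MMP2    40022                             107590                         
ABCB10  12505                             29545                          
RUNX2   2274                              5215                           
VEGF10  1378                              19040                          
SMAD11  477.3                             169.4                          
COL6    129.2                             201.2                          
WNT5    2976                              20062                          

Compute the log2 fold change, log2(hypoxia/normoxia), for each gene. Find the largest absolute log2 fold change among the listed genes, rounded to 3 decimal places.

3.788

log2(472.5/385.5) = 0.294  (MCL3)
log2(107590/40022) = 1.427  (MMP2)
log2(29545/12505) = 1.240  (ABCB10)
log2(5215/2274) = 1.197  (RUNX2)
log2(19040/1378) = 3.788  (VEGF10)
log2(169.4/477.3) = -1.494  (SMAD11)
log2(201.2/129.2) = 0.639  (COL6)
log2(20062/2976) = 2.753  (WNT5)
The largest magnitude belongs to VEGF10.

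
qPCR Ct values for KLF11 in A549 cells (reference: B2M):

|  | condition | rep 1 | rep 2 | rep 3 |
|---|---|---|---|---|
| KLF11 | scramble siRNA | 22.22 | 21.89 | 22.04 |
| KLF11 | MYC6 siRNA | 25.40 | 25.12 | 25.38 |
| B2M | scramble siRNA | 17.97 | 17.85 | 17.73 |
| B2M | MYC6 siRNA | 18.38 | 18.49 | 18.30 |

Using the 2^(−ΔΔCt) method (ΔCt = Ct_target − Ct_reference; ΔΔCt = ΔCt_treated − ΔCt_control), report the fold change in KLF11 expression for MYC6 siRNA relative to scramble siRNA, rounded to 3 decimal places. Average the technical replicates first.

Mean Ct: KLF11 scramble siRNA 22.050; KLF11 MYC6 siRNA 25.300; B2M scramble siRNA 17.850; B2M MYC6 siRNA 18.390
ΔCt(scramble siRNA) = 22.050 − 17.850 = 4.200
ΔCt(MYC6 siRNA) = 25.300 − 18.390 = 6.910
ΔΔCt = 6.910 − 4.200 = 2.710
Fold change = 2^(−2.710) = 0.1528

0.153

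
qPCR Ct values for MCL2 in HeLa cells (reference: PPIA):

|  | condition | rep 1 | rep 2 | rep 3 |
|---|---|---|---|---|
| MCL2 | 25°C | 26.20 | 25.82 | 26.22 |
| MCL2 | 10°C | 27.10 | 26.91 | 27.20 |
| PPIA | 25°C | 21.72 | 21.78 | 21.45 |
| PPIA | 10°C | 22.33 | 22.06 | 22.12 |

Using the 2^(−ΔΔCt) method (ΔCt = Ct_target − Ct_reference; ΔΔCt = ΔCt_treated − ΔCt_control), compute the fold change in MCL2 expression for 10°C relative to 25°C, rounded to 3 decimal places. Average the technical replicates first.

0.722

Mean Ct: MCL2 25°C 26.080; MCL2 10°C 27.070; PPIA 25°C 21.650; PPIA 10°C 22.170
ΔCt(25°C) = 26.080 − 21.650 = 4.430
ΔCt(10°C) = 27.070 − 22.170 = 4.900
ΔΔCt = 4.900 − 4.430 = 0.470
Fold change = 2^(−0.470) = 0.7220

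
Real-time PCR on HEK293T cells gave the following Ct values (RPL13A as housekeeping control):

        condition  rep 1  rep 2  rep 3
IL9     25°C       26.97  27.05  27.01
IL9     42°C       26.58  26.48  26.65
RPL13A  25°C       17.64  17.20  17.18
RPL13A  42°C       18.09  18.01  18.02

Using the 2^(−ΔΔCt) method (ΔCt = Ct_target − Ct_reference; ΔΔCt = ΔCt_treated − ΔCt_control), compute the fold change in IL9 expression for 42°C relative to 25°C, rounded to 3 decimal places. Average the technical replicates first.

Mean Ct: IL9 25°C 27.010; IL9 42°C 26.570; RPL13A 25°C 17.340; RPL13A 42°C 18.040
ΔCt(25°C) = 27.010 − 17.340 = 9.670
ΔCt(42°C) = 26.570 − 18.040 = 8.530
ΔΔCt = 8.530 − 9.670 = -1.140
Fold change = 2^(−(-1.140)) = 2^1.140 = 2.2038

2.204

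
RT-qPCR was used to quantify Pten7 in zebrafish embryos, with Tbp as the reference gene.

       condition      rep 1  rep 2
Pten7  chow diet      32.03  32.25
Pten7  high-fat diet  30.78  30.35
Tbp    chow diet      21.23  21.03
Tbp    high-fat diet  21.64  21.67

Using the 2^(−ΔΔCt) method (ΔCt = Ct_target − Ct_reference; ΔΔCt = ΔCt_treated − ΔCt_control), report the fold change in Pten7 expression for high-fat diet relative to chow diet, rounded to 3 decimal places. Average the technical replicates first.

4.287

Mean Ct: Pten7 chow diet 32.140; Pten7 high-fat diet 30.565; Tbp chow diet 21.130; Tbp high-fat diet 21.655
ΔCt(chow diet) = 32.140 − 21.130 = 11.010
ΔCt(high-fat diet) = 30.565 − 21.655 = 8.910
ΔΔCt = 8.910 − 11.010 = -2.100
Fold change = 2^(−(-2.100)) = 2^2.100 = 4.2871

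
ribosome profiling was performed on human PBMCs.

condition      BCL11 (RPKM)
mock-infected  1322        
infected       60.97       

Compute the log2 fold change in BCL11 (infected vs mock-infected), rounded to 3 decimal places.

Fold change = 60.97 / 1322 = 0.0461
log2(0.0461) = -4.4385

-4.438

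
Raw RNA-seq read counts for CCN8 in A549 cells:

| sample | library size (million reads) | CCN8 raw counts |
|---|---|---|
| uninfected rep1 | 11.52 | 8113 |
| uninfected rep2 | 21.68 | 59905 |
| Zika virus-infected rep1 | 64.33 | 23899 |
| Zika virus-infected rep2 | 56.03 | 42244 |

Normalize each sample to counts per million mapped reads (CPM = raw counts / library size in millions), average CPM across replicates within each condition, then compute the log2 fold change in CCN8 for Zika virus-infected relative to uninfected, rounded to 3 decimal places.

-1.623

CPM(uninfected rep1) = 8113 / 11.52 = 704.2535
CPM(uninfected rep2) = 59905 / 21.68 = 2763.1458
CPM(Zika virus-infected rep1) = 23899 / 64.33 = 371.5063
CPM(Zika virus-infected rep2) = 42244 / 56.03 = 753.9532
mean CPM(uninfected) = 1733.6996; mean CPM(Zika virus-infected) = 562.7298
Fold change = 562.7298 / 1733.6996 = 0.32458
log2(0.32458) = -1.6233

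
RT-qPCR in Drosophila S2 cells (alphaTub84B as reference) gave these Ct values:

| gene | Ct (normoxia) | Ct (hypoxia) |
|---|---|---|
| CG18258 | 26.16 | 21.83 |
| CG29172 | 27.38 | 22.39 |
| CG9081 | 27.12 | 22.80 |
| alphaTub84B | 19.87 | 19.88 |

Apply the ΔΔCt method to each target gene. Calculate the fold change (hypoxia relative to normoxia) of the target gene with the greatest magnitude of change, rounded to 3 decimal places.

32.000

CG18258: ΔΔCt = (21.83−19.88) − (26.16−19.87) = 1.95 − 6.29 = -4.34; fold change = 2^4.34 = 20.252
CG29172: ΔΔCt = (22.39−19.88) − (27.38−19.87) = 2.51 − 7.51 = -5.00; fold change = 2^5.00 = 32.000
CG9081: ΔΔCt = (22.80−19.88) − (27.12−19.87) = 2.92 − 7.25 = -4.33; fold change = 2^4.33 = 20.112
CG29172 has the largest |ΔΔCt| = 5.00.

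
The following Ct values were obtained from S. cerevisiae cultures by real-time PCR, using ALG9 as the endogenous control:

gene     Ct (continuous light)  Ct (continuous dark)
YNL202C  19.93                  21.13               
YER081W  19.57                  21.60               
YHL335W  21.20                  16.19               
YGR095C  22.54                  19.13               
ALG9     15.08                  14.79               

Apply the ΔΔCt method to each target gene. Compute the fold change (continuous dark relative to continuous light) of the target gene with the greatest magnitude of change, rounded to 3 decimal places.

YNL202C: ΔΔCt = (21.13−14.79) − (19.93−15.08) = 6.34 − 4.85 = 1.49; fold change = 2^-1.49 = 0.356
YER081W: ΔΔCt = (21.60−14.79) − (19.57−15.08) = 6.81 − 4.49 = 2.32; fold change = 2^-2.32 = 0.200
YHL335W: ΔΔCt = (16.19−14.79) − (21.20−15.08) = 1.40 − 6.12 = -4.72; fold change = 2^4.72 = 26.355
YGR095C: ΔΔCt = (19.13−14.79) − (22.54−15.08) = 4.34 − 7.46 = -3.12; fold change = 2^3.12 = 8.694
YHL335W has the largest |ΔΔCt| = 4.72.

26.355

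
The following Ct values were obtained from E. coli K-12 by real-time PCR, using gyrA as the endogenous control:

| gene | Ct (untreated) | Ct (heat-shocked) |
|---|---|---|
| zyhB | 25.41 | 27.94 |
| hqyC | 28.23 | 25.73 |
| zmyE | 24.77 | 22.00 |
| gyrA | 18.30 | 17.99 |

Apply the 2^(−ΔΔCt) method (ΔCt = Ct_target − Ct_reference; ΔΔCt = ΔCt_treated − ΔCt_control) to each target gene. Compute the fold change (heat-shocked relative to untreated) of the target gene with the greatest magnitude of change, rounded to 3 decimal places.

zyhB: ΔΔCt = (27.94−17.99) − (25.41−18.30) = 9.95 − 7.11 = 2.84; fold change = 2^-2.84 = 0.140
hqyC: ΔΔCt = (25.73−17.99) − (28.23−18.30) = 7.74 − 9.93 = -2.19; fold change = 2^2.19 = 4.563
zmyE: ΔΔCt = (22.00−17.99) − (24.77−18.30) = 4.01 − 6.47 = -2.46; fold change = 2^2.46 = 5.502
zyhB has the largest |ΔΔCt| = 2.84.

0.140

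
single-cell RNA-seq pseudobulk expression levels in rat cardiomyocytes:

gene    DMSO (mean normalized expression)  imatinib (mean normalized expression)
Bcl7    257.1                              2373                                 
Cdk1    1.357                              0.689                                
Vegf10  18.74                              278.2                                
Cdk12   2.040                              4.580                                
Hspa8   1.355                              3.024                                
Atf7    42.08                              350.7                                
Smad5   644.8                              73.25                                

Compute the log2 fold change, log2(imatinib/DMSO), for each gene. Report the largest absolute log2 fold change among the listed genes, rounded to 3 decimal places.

3.892

log2(2373/257.1) = 3.206  (Bcl7)
log2(0.689/1.357) = -0.978  (Cdk1)
log2(278.2/18.74) = 3.892  (Vegf10)
log2(4.580/2.040) = 1.167  (Cdk12)
log2(3.024/1.355) = 1.158  (Hspa8)
log2(350.7/42.08) = 3.059  (Atf7)
log2(73.25/644.8) = -3.138  (Smad5)
The largest magnitude belongs to Vegf10.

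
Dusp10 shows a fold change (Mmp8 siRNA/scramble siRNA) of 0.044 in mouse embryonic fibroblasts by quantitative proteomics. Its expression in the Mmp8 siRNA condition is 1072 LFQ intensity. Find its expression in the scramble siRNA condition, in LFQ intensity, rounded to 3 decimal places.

24363.636

scramble siRNA expression = 1072 / 0.044 = 24363.636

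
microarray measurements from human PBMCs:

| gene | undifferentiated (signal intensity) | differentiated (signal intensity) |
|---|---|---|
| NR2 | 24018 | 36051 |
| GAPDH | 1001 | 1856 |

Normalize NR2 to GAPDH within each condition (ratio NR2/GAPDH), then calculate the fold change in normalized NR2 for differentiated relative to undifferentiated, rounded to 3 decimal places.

0.810

NR2/GAPDH (undifferentiated) = 24018 / 1001 = 23.994
NR2/GAPDH (differentiated) = 36051 / 1856 = 19.424
Fold change = 19.424 / 23.994 = 0.8095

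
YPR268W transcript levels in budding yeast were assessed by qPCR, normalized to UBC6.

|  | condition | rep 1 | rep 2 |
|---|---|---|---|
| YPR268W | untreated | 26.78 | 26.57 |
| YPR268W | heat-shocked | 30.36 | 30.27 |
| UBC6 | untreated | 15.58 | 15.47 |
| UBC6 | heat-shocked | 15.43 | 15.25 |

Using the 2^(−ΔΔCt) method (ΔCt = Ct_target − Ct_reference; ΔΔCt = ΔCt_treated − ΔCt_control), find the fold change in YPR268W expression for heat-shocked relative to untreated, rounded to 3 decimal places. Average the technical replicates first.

0.071

Mean Ct: YPR268W untreated 26.675; YPR268W heat-shocked 30.315; UBC6 untreated 15.525; UBC6 heat-shocked 15.340
ΔCt(untreated) = 26.675 − 15.525 = 11.150
ΔCt(heat-shocked) = 30.315 − 15.340 = 14.975
ΔΔCt = 14.975 − 11.150 = 3.825
Fold change = 2^(−3.825) = 0.0706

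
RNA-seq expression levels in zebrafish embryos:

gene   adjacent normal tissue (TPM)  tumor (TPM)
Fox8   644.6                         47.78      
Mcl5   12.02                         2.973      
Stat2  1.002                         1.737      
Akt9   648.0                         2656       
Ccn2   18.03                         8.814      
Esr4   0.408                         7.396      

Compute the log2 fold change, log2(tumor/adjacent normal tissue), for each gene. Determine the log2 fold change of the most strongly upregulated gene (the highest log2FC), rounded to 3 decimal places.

log2(47.78/644.6) = -3.754  (Fox8)
log2(2.973/12.02) = -2.015  (Mcl5)
log2(1.737/1.002) = 0.794  (Stat2)
log2(2656/648.0) = 2.035  (Akt9)
log2(8.814/18.03) = -1.033  (Ccn2)
log2(7.396/0.408) = 4.180  (Esr4)
Esr4 is most strongly upregulated.

4.180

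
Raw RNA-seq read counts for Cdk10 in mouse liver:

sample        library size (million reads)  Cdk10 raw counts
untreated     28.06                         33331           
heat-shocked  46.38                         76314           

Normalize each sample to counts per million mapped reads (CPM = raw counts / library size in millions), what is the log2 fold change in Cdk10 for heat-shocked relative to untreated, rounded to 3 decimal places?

CPM(untreated) = 33331 / 28.06 = 1187.8475
CPM(heat-shocked) = 76314 / 46.38 = 1645.4075
Fold change = 1645.4075 / 1187.8475 = 1.38520
log2(1.38520) = 0.4701

0.470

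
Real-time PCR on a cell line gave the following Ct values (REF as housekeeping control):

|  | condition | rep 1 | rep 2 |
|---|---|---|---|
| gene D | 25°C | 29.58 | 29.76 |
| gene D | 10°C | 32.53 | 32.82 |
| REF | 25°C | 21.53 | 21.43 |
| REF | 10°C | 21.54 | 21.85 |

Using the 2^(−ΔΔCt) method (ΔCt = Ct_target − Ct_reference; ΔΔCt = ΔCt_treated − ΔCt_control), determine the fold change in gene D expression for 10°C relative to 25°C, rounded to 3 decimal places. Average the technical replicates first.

0.145

Mean Ct: gene D 25°C 29.670; gene D 10°C 32.675; REF 25°C 21.480; REF 10°C 21.695
ΔCt(25°C) = 29.670 − 21.480 = 8.190
ΔCt(10°C) = 32.675 − 21.695 = 10.980
ΔΔCt = 10.980 − 8.190 = 2.790
Fold change = 2^(−2.790) = 0.1446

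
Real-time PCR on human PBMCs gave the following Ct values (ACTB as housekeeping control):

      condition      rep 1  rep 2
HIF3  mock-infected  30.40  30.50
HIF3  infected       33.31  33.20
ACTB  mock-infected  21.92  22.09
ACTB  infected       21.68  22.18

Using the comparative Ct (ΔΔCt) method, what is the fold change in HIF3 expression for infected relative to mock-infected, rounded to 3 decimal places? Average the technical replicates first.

0.136

Mean Ct: HIF3 mock-infected 30.450; HIF3 infected 33.255; ACTB mock-infected 22.005; ACTB infected 21.930
ΔCt(mock-infected) = 30.450 − 22.005 = 8.445
ΔCt(infected) = 33.255 − 21.930 = 11.325
ΔΔCt = 11.325 − 8.445 = 2.880
Fold change = 2^(−2.880) = 0.1358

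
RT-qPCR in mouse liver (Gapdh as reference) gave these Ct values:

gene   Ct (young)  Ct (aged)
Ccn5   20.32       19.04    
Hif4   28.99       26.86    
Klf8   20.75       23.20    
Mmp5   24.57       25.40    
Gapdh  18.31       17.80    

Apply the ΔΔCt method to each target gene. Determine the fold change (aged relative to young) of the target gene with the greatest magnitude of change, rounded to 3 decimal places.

Ccn5: ΔΔCt = (19.04−17.80) − (20.32−18.31) = 1.24 − 2.01 = -0.77; fold change = 2^0.77 = 1.705
Hif4: ΔΔCt = (26.86−17.80) − (28.99−18.31) = 9.06 − 10.68 = -1.62; fold change = 2^1.62 = 3.074
Klf8: ΔΔCt = (23.20−17.80) − (20.75−18.31) = 5.40 − 2.44 = 2.96; fold change = 2^-2.96 = 0.129
Mmp5: ΔΔCt = (25.40−17.80) − (24.57−18.31) = 7.60 − 6.26 = 1.34; fold change = 2^-1.34 = 0.395
Klf8 has the largest |ΔΔCt| = 2.96.

0.129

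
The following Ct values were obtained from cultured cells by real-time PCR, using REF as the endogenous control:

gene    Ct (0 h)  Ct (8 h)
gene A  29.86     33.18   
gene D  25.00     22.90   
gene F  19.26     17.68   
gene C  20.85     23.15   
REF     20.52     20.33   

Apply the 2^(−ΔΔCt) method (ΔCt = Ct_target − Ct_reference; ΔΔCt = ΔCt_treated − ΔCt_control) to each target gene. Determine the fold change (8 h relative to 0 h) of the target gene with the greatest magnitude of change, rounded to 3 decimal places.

gene A: ΔΔCt = (33.18−20.33) − (29.86−20.52) = 12.85 − 9.34 = 3.51; fold change = 2^-3.51 = 0.088
gene D: ΔΔCt = (22.90−20.33) − (25.00−20.52) = 2.57 − 4.48 = -1.91; fold change = 2^1.91 = 3.758
gene F: ΔΔCt = (17.68−20.33) − (19.26−20.52) = -2.65 − (-1.26) = -1.39; fold change = 2^1.39 = 2.621
gene C: ΔΔCt = (23.15−20.33) − (20.85−20.52) = 2.82 − 0.33 = 2.49; fold change = 2^-2.49 = 0.178
gene A has the largest |ΔΔCt| = 3.51.

0.088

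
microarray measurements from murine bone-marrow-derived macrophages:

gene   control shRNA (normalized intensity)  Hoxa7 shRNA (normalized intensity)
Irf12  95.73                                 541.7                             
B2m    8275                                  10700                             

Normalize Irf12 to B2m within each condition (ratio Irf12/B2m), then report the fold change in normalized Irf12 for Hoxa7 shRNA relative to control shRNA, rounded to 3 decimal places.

Irf12/B2m (control shRNA) = 95.73 / 8275 = 0.011569
Irf12/B2m (Hoxa7 shRNA) = 541.7 / 10700 = 0.050626
Fold change = 0.050626 / 0.011569 = 4.3762

4.376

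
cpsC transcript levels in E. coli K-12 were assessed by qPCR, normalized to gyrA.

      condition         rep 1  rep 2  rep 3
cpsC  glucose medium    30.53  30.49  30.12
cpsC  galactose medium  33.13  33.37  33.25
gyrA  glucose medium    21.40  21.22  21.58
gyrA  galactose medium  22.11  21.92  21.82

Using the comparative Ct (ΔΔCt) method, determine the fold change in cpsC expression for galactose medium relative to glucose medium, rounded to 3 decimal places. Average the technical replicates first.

0.200

Mean Ct: cpsC glucose medium 30.380; cpsC galactose medium 33.250; gyrA glucose medium 21.400; gyrA galactose medium 21.950
ΔCt(glucose medium) = 30.380 − 21.400 = 8.980
ΔCt(galactose medium) = 33.250 − 21.950 = 11.300
ΔΔCt = 11.300 − 8.980 = 2.320
Fold change = 2^(−2.320) = 0.2003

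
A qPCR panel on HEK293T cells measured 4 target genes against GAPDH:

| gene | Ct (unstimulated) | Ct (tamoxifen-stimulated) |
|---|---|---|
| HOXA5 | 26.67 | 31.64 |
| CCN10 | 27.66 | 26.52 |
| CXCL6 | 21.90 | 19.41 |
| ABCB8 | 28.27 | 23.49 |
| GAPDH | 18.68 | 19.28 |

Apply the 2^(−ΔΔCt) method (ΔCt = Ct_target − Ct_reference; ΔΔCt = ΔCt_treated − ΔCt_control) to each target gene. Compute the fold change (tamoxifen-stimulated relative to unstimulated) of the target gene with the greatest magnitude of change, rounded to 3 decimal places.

41.643

HOXA5: ΔΔCt = (31.64−19.28) − (26.67−18.68) = 12.36 − 7.99 = 4.37; fold change = 2^-4.37 = 0.048
CCN10: ΔΔCt = (26.52−19.28) − (27.66−18.68) = 7.24 − 8.98 = -1.74; fold change = 2^1.74 = 3.340
CXCL6: ΔΔCt = (19.41−19.28) − (21.90−18.68) = 0.13 − 3.22 = -3.09; fold change = 2^3.09 = 8.515
ABCB8: ΔΔCt = (23.49−19.28) − (28.27−18.68) = 4.21 − 9.59 = -5.38; fold change = 2^5.38 = 41.643
ABCB8 has the largest |ΔΔCt| = 5.38.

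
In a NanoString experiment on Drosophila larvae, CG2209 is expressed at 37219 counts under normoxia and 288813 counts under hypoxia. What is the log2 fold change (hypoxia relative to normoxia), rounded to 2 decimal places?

2.96

Fold change = 288813 / 37219 = 7.7598
log2(7.7598) = 2.956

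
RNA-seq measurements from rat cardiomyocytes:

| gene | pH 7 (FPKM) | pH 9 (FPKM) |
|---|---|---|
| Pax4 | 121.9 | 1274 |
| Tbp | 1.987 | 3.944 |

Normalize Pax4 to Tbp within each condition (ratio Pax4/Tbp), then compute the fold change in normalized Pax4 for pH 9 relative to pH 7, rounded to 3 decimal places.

Pax4/Tbp (pH 7) = 121.9 / 1.987 = 61.349
Pax4/Tbp (pH 9) = 1274 / 3.944 = 323.02
Fold change = 323.02 / 61.349 = 5.2653

5.265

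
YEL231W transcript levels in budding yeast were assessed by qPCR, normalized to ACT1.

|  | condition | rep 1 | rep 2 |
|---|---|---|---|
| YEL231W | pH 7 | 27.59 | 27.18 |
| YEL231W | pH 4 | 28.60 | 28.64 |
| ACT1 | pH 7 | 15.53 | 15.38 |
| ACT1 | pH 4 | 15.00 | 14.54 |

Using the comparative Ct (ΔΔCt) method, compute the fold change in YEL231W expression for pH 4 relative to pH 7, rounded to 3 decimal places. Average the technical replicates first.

0.264

Mean Ct: YEL231W pH 7 27.385; YEL231W pH 4 28.620; ACT1 pH 7 15.455; ACT1 pH 4 14.770
ΔCt(pH 7) = 27.385 − 15.455 = 11.930
ΔCt(pH 4) = 28.620 − 14.770 = 13.850
ΔΔCt = 13.850 − 11.930 = 1.920
Fold change = 2^(−1.920) = 0.2643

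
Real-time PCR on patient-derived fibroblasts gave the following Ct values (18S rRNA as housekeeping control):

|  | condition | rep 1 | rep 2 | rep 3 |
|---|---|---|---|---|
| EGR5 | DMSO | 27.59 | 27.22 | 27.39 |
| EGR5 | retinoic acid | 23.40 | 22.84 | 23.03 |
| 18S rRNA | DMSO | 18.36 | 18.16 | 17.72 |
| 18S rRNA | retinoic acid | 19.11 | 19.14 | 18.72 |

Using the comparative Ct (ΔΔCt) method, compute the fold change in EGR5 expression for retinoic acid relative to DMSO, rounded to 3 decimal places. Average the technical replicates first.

Mean Ct: EGR5 DMSO 27.400; EGR5 retinoic acid 23.090; 18S rRNA DMSO 18.080; 18S rRNA retinoic acid 18.990
ΔCt(DMSO) = 27.400 − 18.080 = 9.320
ΔCt(retinoic acid) = 23.090 − 18.990 = 4.100
ΔΔCt = 4.100 − 9.320 = -5.220
Fold change = 2^(−(-5.220)) = 2^5.220 = 37.2715

37.271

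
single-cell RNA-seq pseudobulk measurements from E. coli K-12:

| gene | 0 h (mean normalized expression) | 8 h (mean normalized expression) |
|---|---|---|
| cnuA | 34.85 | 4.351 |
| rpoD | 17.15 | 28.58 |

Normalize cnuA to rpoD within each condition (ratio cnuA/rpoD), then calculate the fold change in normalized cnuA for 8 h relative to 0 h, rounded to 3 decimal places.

cnuA/rpoD (0 h) = 34.85 / 17.15 = 2.0321
cnuA/rpoD (8 h) = 4.351 / 28.58 = 0.15224
Fold change = 0.15224 / 2.0321 = 0.0749

0.075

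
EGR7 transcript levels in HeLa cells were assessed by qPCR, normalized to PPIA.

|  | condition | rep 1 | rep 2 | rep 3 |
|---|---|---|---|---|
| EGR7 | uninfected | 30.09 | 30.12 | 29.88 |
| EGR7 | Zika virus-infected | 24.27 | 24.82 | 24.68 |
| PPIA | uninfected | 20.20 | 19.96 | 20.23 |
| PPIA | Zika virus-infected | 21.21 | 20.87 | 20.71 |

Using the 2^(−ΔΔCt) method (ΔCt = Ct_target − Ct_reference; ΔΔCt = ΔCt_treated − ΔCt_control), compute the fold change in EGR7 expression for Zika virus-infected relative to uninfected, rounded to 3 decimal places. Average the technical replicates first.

Mean Ct: EGR7 uninfected 30.030; EGR7 Zika virus-infected 24.590; PPIA uninfected 20.130; PPIA Zika virus-infected 20.930
ΔCt(uninfected) = 30.030 − 20.130 = 9.900
ΔCt(Zika virus-infected) = 24.590 − 20.930 = 3.660
ΔΔCt = 3.660 − 9.900 = -6.240
Fold change = 2^(−(-6.240)) = 2^6.240 = 75.5835

75.584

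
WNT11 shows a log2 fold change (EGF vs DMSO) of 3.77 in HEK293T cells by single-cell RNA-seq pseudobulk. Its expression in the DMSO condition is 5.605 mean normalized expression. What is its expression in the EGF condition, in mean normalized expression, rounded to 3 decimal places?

76.464

Fold change = 2^(3.77) = 13.6422
EGF expression = 5.605 × 13.6422 = 76.464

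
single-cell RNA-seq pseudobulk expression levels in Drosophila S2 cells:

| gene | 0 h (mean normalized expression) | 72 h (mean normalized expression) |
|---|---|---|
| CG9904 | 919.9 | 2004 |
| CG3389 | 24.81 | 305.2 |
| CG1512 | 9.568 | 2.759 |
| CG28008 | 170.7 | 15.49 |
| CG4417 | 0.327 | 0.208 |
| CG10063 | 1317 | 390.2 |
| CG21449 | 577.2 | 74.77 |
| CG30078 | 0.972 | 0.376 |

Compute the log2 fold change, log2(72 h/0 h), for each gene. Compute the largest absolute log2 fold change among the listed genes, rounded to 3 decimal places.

3.621

log2(2004/919.9) = 1.123  (CG9904)
log2(305.2/24.81) = 3.621  (CG3389)
log2(2.759/9.568) = -1.794  (CG1512)
log2(15.49/170.7) = -3.462  (CG28008)
log2(0.208/0.327) = -0.653  (CG4417)
log2(390.2/1317) = -1.755  (CG10063)
log2(74.77/577.2) = -2.949  (CG21449)
log2(0.376/0.972) = -1.370  (CG30078)
The largest magnitude belongs to CG3389.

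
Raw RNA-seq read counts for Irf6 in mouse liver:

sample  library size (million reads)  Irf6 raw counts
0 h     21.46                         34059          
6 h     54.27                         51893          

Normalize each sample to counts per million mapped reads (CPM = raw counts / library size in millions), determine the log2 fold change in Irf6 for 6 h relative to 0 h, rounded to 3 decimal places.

-0.731

CPM(0 h) = 34059 / 21.46 = 1587.0923
CPM(6 h) = 51893 / 54.27 = 956.2005
Fold change = 956.2005 / 1587.0923 = 0.60249
log2(0.60249) = -0.7310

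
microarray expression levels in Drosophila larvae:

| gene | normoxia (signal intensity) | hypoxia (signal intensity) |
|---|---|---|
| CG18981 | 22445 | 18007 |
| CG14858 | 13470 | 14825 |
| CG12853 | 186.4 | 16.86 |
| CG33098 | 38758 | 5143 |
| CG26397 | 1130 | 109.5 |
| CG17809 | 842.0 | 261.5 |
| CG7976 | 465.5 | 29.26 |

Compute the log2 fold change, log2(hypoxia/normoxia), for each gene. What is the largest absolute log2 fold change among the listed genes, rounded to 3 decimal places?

3.992

log2(18007/22445) = -0.318  (CG18981)
log2(14825/13470) = 0.138  (CG14858)
log2(16.86/186.4) = -3.467  (CG12853)
log2(5143/38758) = -2.914  (CG33098)
log2(109.5/1130) = -3.367  (CG26397)
log2(261.5/842.0) = -1.687  (CG17809)
log2(29.26/465.5) = -3.992  (CG7976)
The largest magnitude belongs to CG7976.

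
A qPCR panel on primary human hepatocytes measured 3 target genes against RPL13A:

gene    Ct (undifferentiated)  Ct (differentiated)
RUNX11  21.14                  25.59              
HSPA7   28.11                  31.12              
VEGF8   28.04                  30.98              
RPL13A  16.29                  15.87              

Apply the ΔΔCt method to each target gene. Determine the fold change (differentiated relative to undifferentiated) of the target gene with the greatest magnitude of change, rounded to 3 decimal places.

RUNX11: ΔΔCt = (25.59−15.87) − (21.14−16.29) = 9.72 − 4.85 = 4.87; fold change = 2^-4.87 = 0.034
HSPA7: ΔΔCt = (31.12−15.87) − (28.11−16.29) = 15.25 − 11.82 = 3.43; fold change = 2^-3.43 = 0.093
VEGF8: ΔΔCt = (30.98−15.87) − (28.04−16.29) = 15.11 − 11.75 = 3.36; fold change = 2^-3.36 = 0.097
RUNX11 has the largest |ΔΔCt| = 4.87.

0.034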